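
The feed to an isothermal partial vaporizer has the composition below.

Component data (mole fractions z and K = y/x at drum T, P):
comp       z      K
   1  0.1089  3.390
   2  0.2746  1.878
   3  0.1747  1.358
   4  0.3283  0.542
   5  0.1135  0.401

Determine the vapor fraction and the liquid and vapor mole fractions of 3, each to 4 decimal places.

Iterate (Newton) starting at ψ = 0.59:
  ψ = 0.5900: g = 0.00727, g' = -0.4409 → ψ = 0.6065
Converged at ψ = 0.6065.
Compositions from xᵢ = zᵢ/(1+ψ(Kᵢ−1)), yᵢ = Kᵢxᵢ:
  1: x = 0.0445, y = 0.1507
  2: x = 0.1792, y = 0.3365
  3: x = 0.1435, y = 0.1949
  4: x = 0.4546, y = 0.2464
  5: x = 0.1783, y = 0.0715

ψ = 0.6065, x_3 = 0.1435, y_3 = 0.1949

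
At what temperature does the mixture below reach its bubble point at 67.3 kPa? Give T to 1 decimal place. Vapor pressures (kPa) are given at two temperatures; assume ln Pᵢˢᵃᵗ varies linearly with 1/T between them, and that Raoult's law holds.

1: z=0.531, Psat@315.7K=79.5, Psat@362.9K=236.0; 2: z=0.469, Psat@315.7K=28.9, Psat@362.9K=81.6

Bubble-point temperature: ΣzᵢPᵢˢᵃᵗ(T) = P. Interpolate ln Pᵢˢᵃᵗ = aᵢ + bᵢ/T.
  T = 315.7 K: ΣzᵢPᵢˢᵃᵗ = 55.77 kPa
  T = 362.9 K: ΣzᵢPᵢˢᵃᵗ = 163.59 kPa
  T = 339.3 K: ΣzᵢPᵢˢᵃᵗ = 99.15 kPa
  T = 327.5 K: ΣzᵢPᵢˢᵃᵗ = 75.13 kPa
  T = 321.6 K: ΣzᵢPᵢˢᵃᵗ = 64.91 kPa
  T = 324.6 K: ΣzᵢPᵢˢᵃᵗ = 69.97 kPa
  T = 323.1 K: ΣzᵢPᵢˢᵃᵗ = 67.40 kPa
Interpolating between 321.6 K and 323.1 K gives T ≈ 323.0 K.

T = 323.0 K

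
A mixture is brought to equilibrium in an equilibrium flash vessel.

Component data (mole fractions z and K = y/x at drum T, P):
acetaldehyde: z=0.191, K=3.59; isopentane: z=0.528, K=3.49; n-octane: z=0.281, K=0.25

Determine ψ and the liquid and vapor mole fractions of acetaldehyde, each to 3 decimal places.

Rachford–Rice: g(ψ) = Σ zᵢ(Kᵢ−1)/(1+ψ(Kᵢ−1)) = 0.
Feasibility: ΣzᵢKᵢ = 2.599, Σzᵢ/Kᵢ = 1.328 — both > 1, two phases present.
Newton–Raphson from ψ = 0.5:
  ψ = 0.500: g = 0.4640, g' = -1.297 → ψ = 0.858
  ψ = 0.858: g = -0.0178, g' = -1.698 → ψ = 0.847
Converged at ψ = 0.847.
Compositions from xᵢ = zᵢ/(1+ψ(Kᵢ−1)), yᵢ = Kᵢxᵢ:
  acetaldehyde: x = 0.060, y = 0.215
  isopentane: x = 0.170, y = 0.593
  n-octane: x = 0.770, y = 0.193

ψ = 0.847, x_acetaldehyde = 0.060, y_acetaldehyde = 0.215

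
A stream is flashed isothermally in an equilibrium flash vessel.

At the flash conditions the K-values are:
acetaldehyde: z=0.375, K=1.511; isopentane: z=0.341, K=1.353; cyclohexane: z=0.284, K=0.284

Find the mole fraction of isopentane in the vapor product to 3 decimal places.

y_isopentane = 0.411

Iterate (Newton) starting at β = 0.48:
  β = 0.480: g = -0.0530, g' = -0.432 → β = 0.357
  β = 0.357: g = -0.0043, g' = -0.366 → β = 0.346
  β = 0.346: g = -0.0000, g' = -0.362 → β = 0.345
Converged at β = 0.345.
Compositions from xᵢ = zᵢ/(1+β(Kᵢ−1)), yᵢ = Kᵢxᵢ:
  acetaldehyde: x = 0.319, y = 0.482
  isopentane: x = 0.304, y = 0.411
  cyclohexane: x = 0.377, y = 0.107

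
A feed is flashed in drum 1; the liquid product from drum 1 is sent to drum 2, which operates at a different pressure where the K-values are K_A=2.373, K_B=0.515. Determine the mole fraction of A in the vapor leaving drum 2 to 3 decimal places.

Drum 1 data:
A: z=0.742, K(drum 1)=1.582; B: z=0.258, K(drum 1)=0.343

Drum 1:
Let ψ₁ = V/F and solve Σ zᵢ(Kᵢ−1)/(1+ψ₁(Kᵢ−1)) = 0.
Feasibility: ΣzᵢKᵢ = 1.262, Σzᵢ/Kᵢ = 1.221 — both > 1, two phases present.
Binary case is linear: z₁(K₁−1)(1+ψ₁(K₂−1)) + z₂(K₂−1)(1+ψ₁(K₁−1)) = 0
⇒ ψ₁ = [z₁(K₁−1)+z₂(K₂−1)] / [−(K₁−1)(K₂−1)] = 0.2623/0.3824 = 0.686
Drum-1 compositions:
  A: x = 0.530, y = 0.839
  B: x = 0.470, y = 0.161
Drum-2 feed = drum-1 liquid: z₂ = (0.5303, 0.4697).
Drum 2:
Binary case is linear: z₁(K₁−1)(1+ψ₂(K₂−1)) + z₂(K₂−1)(1+ψ₂(K₁−1)) = 0
⇒ ψ₂ = [z₁(K₁−1)+z₂(K₂−1)] / [−(K₁−1)(K₂−1)] = 0.5002/0.6659 = 0.751
  A: x = 0.261, y = 0.619
  B: x = 0.739, y = 0.381

y_A (drum 2) = 0.619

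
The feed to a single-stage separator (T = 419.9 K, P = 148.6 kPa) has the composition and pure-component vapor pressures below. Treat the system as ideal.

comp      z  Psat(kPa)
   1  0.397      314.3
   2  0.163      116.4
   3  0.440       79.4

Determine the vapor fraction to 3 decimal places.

Raoult's law: Kᵢ = Pᵢˢᵃᵗ/P = Pᵢˢᵃᵗ/148.6.
  K_1 = 314.3/148.6 = 2.11507, K_2 = 116.4/148.6 = 0.78331, K_3 = 79.4/148.6 = 0.53432
Newton–Raphson from ψ = 0.5:
  ψ = 0.500: g = -0.0225, g' = -0.375 → ψ = 0.440
  ψ = 0.440: g = 0.0002, g' = -0.382 → ψ = 0.441
Converged at ψ = 0.441.

ψ = 0.441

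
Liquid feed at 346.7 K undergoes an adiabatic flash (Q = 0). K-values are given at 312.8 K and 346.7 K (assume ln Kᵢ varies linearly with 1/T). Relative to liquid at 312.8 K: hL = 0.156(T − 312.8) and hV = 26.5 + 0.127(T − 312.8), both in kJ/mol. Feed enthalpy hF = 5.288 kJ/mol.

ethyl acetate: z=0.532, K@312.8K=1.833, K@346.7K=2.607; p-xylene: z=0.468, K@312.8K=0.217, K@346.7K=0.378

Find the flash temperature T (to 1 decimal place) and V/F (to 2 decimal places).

T = 316.5 K, V/F = 0.18

Adiabatic flash: solve Rachford–Rice at each trial T, then check hF = ψ·hV(T) + (1−ψ)·hL(T).
  T = 312.8 K: K = (1.833, 0.217), RR gives ψ = 0.118, H_out = 3.117 kJ/mol
  T = 346.7 K: K = (2.607, 0.378), RR gives ψ = 0.564, H_out = 19.682 kJ/mol
  T = 329.8 K: K = (2.207, 0.291), RR gives ψ = 0.362, H_out = 12.076 kJ/mol
  T = 321.3 K: K = (2.016, 0.252), RR gives ψ = 0.251, H_out = 7.912 kJ/mol
  T = 317.1 K: K = (1.925, 0.234), RR gives ψ = 0.189, H_out = 5.650 kJ/mol
  T = 315.0 K: K = (1.880, 0.226), RR gives ψ = 0.155, H_out = 4.445 kJ/mol
Linear interpolation between T = 315.0 (H_out = 4.445) and T = 317.1 (H_out = 5.650) on hF = 5.288 gives T ≈ 316.5 K, at which ψ = 0.18.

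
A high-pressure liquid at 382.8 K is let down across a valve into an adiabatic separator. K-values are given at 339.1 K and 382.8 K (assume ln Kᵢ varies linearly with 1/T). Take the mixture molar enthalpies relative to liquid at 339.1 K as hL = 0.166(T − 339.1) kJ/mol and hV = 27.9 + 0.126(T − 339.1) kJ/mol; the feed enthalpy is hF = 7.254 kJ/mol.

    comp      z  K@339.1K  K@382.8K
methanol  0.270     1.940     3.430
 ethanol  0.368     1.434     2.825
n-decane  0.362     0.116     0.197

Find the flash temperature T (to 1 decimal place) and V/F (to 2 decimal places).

Adiabatic flash: solve Rachford–Rice at each trial T, then check hF = ψ·hV(T) + (1−ψ)·hL(T).
  T = 339.1 K: K = (1.940, 1.434, 0.116), RR gives ψ = 0.156, H_out = 4.340 kJ/mol
  T = 382.8 K: K = (3.430, 2.825, 0.197), RR gives ψ = 0.619, H_out = 23.431 kJ/mol
  T = 361.0 K: K = (2.626, 2.056, 0.154), RR gives ψ = 0.470, H_out = 16.334 kJ/mol
  T = 350.1 K: K = (2.269, 1.728, 0.134), RR gives ψ = 0.351, H_out = 11.473 kJ/mol
  T = 344.6 K: K = (2.101, 1.577, 0.125), RR gives ψ = 0.267, H_out = 8.312 kJ/mol
  T = 341.9 K: K = (2.021, 1.505, 0.120), RR gives ψ = 0.217, H_out = 6.487 kJ/mol
  T = 343.2 K: K = (2.059, 1.539, 0.123), RR gives ψ = 0.242, H_out = 7.393 kJ/mol
Linear interpolation between T = 341.9 (H_out = 6.487) and T = 343.2 (H_out = 7.393) on hF = 7.254 gives T ≈ 343.0 K, at which ψ = 0.24.

T = 343.0 K, V/F = 0.24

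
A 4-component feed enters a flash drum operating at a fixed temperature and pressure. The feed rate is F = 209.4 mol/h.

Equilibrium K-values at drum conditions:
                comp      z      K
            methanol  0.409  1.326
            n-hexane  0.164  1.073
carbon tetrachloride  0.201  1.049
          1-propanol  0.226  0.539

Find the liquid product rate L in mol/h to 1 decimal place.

L = 103.9 mol/h

Rachford–Rice: g(ψ) = Σ zᵢ(Kᵢ−1)/(1+ψ(Kᵢ−1)) = 0.
g(0) = ΣzᵢKᵢ − 1 = 0.051 and g(1) = 1 − Σzᵢ/Kᵢ = -0.072, so a root lies in (0, 1).
Newton iteration, ψ⁰ = 0.61:
  ψ = 0.610: g = -0.0127, g' = -0.124 → ψ = 0.508
  ψ = 0.508: g = -0.0005, g' = -0.115 → ψ = 0.504
Converged at ψ = 0.504.
Then V = ψ·F = 0.5036·209.4 = 105.5 mol/h and L = F − V = 103.9 mol/h.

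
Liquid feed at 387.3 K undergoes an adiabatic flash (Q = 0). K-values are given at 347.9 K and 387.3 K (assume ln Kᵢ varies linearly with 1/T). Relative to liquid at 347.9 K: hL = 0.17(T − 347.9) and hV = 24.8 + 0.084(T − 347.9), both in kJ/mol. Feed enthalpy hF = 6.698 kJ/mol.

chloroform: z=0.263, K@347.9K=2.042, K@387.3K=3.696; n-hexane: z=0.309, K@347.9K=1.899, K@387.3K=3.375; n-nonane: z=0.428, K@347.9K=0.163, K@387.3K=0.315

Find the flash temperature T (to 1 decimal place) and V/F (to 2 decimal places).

T = 349.2 K, V/F = 0.26

Adiabatic flash: solve Rachford–Rice at each trial T, then check hF = ψ·hV(T) + (1−ψ)·hL(T).
  T = 347.9 K: K = (2.042, 1.899, 0.163), RR gives ψ = 0.239, H_out = 5.935 kJ/mol
  T = 387.3 K: K = (3.696, 3.375, 0.315), RR gives ψ = 0.665, H_out = 20.936 kJ/mol
  T = 367.6 K: K = (2.791, 2.571, 0.231), RR gives ψ = 0.487, H_out = 14.602 kJ/mol
  T = 357.8 K: K = (2.400, 2.221, 0.195), RR gives ψ = 0.382, H_out = 10.820 kJ/mol
  T = 352.9 K: K = (2.218, 2.057, 0.179), RR gives ψ = 0.318, H_out = 8.589 kJ/mol
  T = 350.4 K: K = (2.129, 1.977, 0.171), RR gives ψ = 0.280, H_out = 7.319 kJ/mol
  T = 349.1 K: K = (2.083, 1.936, 0.167), RR gives ψ = 0.260, H_out = 6.615 kJ/mol
  T = 349.8 K: K = (2.108, 1.958, 0.169), RR gives ψ = 0.271, H_out = 6.998 kJ/mol
  T = 349.5 K: K = (2.097, 1.949, 0.168), RR gives ψ = 0.266, H_out = 6.835 kJ/mol
  T = 349.3 K: K = (2.090, 1.943, 0.167), RR gives ψ = 0.263, H_out = 6.726 kJ/mol
Linear interpolation between T = 349.1 (H_out = 6.615) and T = 349.3 (H_out = 6.726) on hF = 6.698 gives T ≈ 349.2 K, at which ψ = 0.26.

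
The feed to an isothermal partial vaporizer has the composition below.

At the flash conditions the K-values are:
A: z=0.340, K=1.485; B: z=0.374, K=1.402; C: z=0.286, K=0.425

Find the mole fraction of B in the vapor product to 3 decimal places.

y_B = 0.423

Let ψ = V/F and solve Σ zᵢ(Kᵢ−1)/(1+ψ(Kᵢ−1)) = 0.
Check two-phase: ΣzᵢKᵢ = 1.151 > 1 and Σzᵢ/Kᵢ = 1.169 > 1, so g(0) = 0.151 > 0 and g(1) = -0.169 < 0.
Newton iteration, ψ⁰ = 0.5:
  ψ = 0.500: g = 0.0271, g' = -0.280 → ψ = 0.597
  ψ = 0.597: g = -0.0012, g' = -0.307 → ψ = 0.593
Converged at ψ = 0.593.
Compositions from xᵢ = zᵢ/(1+ψ(Kᵢ−1)), yᵢ = Kᵢxᵢ:
  A: x = 0.264, y = 0.392
  B: x = 0.302, y = 0.423
  C: x = 0.434, y = 0.184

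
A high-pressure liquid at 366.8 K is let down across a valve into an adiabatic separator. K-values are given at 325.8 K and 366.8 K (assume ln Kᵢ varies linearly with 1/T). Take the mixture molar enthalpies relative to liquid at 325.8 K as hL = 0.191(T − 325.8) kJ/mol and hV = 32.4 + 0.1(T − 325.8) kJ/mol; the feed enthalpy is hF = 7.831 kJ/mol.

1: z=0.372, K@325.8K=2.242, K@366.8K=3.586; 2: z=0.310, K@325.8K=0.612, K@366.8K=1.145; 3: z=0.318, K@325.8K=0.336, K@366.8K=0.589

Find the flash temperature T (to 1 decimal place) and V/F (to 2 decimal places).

T = 327.6 K, V/F = 0.23

Adiabatic flash: solve Rachford–Rice at each trial T, then check hF = ψ·hV(T) + (1−ψ)·hL(T).
  T = 325.8 K: K = (2.242, 0.612, 0.336), RR gives ψ = 0.194, H_out = 6.279 kJ/mol
  T = 366.8 K: K = (3.586, 1.145, 0.589), RR gives ψ = 1.000, H_out = 36.500 kJ/mol
  T = 346.3 K: K = (2.875, 0.853, 0.452), RR gives ψ = 0.637, H_out = 23.367 kJ/mol
  T = 336.1 K: K = (2.550, 0.727, 0.392), RR gives ψ = 0.409, H_out = 14.842 kJ/mol
  T = 331.0 K: K = (2.395, 0.668, 0.364), RR gives ψ = 0.303, H_out = 10.652 kJ/mol
  T = 328.4 K: K = (2.318, 0.640, 0.350), RR gives ψ = 0.248, H_out = 8.487 kJ/mol
  T = 327.1 K: K = (2.280, 0.626, 0.343), RR gives ψ = 0.221, H_out = 7.389 kJ/mol
Linear interpolation between T = 327.1 (H_out = 7.389) and T = 328.4 (H_out = 8.487) on hF = 7.831 gives T ≈ 327.6 K, at which ψ = 0.23.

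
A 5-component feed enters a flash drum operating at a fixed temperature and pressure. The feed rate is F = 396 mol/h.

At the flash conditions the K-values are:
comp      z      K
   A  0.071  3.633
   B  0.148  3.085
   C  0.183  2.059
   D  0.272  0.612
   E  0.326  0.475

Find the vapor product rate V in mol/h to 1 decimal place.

V = 194.8 mol/h

Newton–Raphson from β = 0.48:
  β = 0.480: g = 0.0068, g' = -0.569 → β = 0.492
Converged at β = 0.492.
Then V = β·F = 0.4920·396 = 194.8 mol/h and L = F − V = 201.2 mol/h.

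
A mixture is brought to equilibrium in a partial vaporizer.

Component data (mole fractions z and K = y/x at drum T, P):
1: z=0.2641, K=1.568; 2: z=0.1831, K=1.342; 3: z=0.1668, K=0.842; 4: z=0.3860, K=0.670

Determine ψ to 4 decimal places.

Let ψ = V/F and solve Σ zᵢ(Kᵢ−1)/(1+ψ(Kᵢ−1)) = 0.
Feasibility: ΣzᵢKᵢ = 1.0589, Σzᵢ/Kᵢ = 1.0791 — both > 1, two phases present.
Newton iteration, ψ⁰ = 0.5:
  ψ = 0.5000: g = -0.01086, g' = -0.1325 → ψ = 0.4180
  ψ = 0.4180: g = 0.00003, g' = -0.1334 → ψ = 0.4183
Converged at ψ = 0.4183.

ψ = 0.4183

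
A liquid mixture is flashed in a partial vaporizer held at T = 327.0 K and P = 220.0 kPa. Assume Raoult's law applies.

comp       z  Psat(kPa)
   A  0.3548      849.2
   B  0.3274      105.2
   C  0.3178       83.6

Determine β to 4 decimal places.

β = 0.3953

Raoult's law: Kᵢ = Pᵢˢᵃᵗ/P = Pᵢˢᵃᵗ/220.0.
  K_A = 849.2/220.0 = 3.860000, K_B = 105.2/220.0 = 0.478182, K_C = 83.6/220.0 = 0.380000
Material balance + equilibrium reduce to Σ zᵢ(Kᵢ−1)/(1+β(Kᵢ−1)) = 0.
Feasibility: ΣzᵢKᵢ = 1.6468, Σzᵢ/Kᵢ = 1.6129 — both > 1, two phases present.
Newton iteration, β⁰ = 0.5:
  β = 0.5000: g = -0.09913, g' = -0.9113 → β = 0.3912
  β = 0.3912: g = 0.00410, g' = -1.0001 → β = 0.3953
Converged at β = 0.3953.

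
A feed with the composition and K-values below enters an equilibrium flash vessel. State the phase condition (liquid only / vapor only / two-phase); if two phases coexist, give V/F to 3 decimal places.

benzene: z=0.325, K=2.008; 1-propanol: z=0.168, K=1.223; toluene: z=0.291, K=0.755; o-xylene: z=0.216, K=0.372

ΣzᵢKᵢ = 1.158; Σzᵢ/Kᵢ = 1.265.
Both exceed 1, so a two-phase solution exists.
Rachford–Rice: g(ψ) = Σ zᵢ(Kᵢ−1)/(1+ψ(Kᵢ−1)) = 0.
Newton–Raphson from ψ = 0.53:
  ψ = 0.530: g = -0.0382, g' = -0.361 → ψ = 0.424
  ψ = 0.424: g = -0.0008, g' = -0.349 → ψ = 0.422
Converged at ψ = 0.422.

two-phase, V/F = 0.422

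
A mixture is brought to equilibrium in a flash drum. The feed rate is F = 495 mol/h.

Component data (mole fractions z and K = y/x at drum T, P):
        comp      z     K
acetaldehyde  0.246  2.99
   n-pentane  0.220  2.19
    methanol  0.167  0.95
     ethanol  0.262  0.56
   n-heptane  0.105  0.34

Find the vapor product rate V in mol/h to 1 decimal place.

Let ψ = V/F and solve Σ zᵢ(Kᵢ−1)/(1+ψ(Kᵢ−1)) = 0.
Feasibility: ΣzᵢKᵢ = 1.558, Σzᵢ/Kᵢ = 1.135 — both > 1, two phases present.
Iterate (Newton) starting at ψ = 0.61:
  ψ = 0.610: g = 0.0906, g' = -0.527 → ψ = 0.782
  ψ = 0.782: g = -0.0006, g' = -0.546 → ψ = 0.781
Converged at ψ = 0.781.
Then V = ψ·F = 0.7810·495 = 386.6 mol/h and L = F − V = 108.4 mol/h.

V = 386.6 mol/h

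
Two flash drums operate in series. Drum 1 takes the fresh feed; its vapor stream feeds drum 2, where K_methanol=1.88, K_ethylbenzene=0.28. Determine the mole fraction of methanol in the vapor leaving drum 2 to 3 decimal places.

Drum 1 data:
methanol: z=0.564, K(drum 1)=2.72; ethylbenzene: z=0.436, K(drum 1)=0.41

y_methanol (drum 2) = 0.846

Drum 1:
Let ψ₁ = V/F and solve Σ zᵢ(Kᵢ−1)/(1+ψ₁(Kᵢ−1)) = 0.
Check two-phase: ΣzᵢKᵢ = 1.713 > 1 and Σzᵢ/Kᵢ = 1.271 > 1, so g(0) = 0.713 > 0 and g(1) = -0.271 < 0.
Binary case is linear: z₁(K₁−1)(1+ψ₁(K₂−1)) + z₂(K₂−1)(1+ψ₁(K₁−1)) = 0
⇒ ψ₁ = [z₁(K₁−1)+z₂(K₂−1)] / [−(K₁−1)(K₂−1)] = 0.7128/1.0148 = 0.702
Drum-1 compositions:
  methanol: x = 0.255, y = 0.695
  ethylbenzene: x = 0.745, y = 0.305
Drum-2 feed = drum-1 vapor: z₂ = (0.6947, 0.3053).
Drum 2:
Material balance + equilibrium reduce to Σ zᵢ(Kᵢ−1)/(1+ψ₂(Kᵢ−1)) = 0.
Feasibility: ΣzᵢKᵢ = 1.392, Σzᵢ/Kᵢ = 1.460 — both > 1, two phases present.
Binary case is linear: z₁(K₁−1)(1+ψ₂(K₂−1)) + z₂(K₂−1)(1+ψ₂(K₁−1)) = 0
⇒ ψ₂ = [z₁(K₁−1)+z₂(K₂−1)] / [−(K₁−1)(K₂−1)] = 0.3915/0.6336 = 0.618
  methanol: x = 0.450, y = 0.846
  ethylbenzene: x = 0.550, y = 0.154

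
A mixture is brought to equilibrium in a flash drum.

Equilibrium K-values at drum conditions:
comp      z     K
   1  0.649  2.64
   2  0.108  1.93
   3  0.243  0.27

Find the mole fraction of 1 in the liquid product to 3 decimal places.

x_1 = 0.266

Newton iteration, ψ⁰ = 0.35:
  ψ = 0.350: g = 0.5137, g' = -0.991 → ψ = 0.868
  ψ = 0.868: g = 0.0103, g' = -1.291 → ψ = 0.876
Converged at ψ = 0.876.
Compositions from xᵢ = zᵢ/(1+ψ(Kᵢ−1)), yᵢ = Kᵢxᵢ:
  1: x = 0.266, y = 0.703
  2: x = 0.060, y = 0.115
  3: x = 0.674, y = 0.182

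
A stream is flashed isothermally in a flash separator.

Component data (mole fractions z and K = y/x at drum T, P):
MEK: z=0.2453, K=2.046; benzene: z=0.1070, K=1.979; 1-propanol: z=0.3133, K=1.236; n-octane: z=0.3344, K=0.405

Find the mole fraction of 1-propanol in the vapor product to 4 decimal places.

Material balance + equilibrium reduce to Σ zᵢ(Kᵢ−1)/(1+ψ(Kᵢ−1)) = 0.
Feasibility: ΣzᵢKᵢ = 1.2363, Σzᵢ/Kᵢ = 1.2531 — both > 1, two phases present.
Newton–Raphson from ψ = 0.5:
  ψ = 0.5000: g = 0.02171, g' = -0.4158 → ψ = 0.5522
  ψ = 0.5522: g = -0.00028, g' = -0.4273 → ψ = 0.5515
Converged at ψ = 0.5515.
Compositions from xᵢ = zᵢ/(1+ψ(Kᵢ−1)), yᵢ = Kᵢxᵢ:
  MEK: x = 0.1556, y = 0.3183
  benzene: x = 0.0695, y = 0.1375
  1-propanol: x = 0.2772, y = 0.3426
  n-octane: x = 0.4977, y = 0.2016

y_1-propanol = 0.3426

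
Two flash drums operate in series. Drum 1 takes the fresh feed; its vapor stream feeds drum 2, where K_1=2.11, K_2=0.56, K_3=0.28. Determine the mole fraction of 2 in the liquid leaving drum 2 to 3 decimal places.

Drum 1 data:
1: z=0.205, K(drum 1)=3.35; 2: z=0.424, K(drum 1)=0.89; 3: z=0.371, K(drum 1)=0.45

Drum 1:
Let ψ₁ = V/F and solve Σ zᵢ(Kᵢ−1)/(1+ψ₁(Kᵢ−1)) = 0.
g(0) = ΣzᵢKᵢ − 1 = 0.231 and g(1) = 1 − Σzᵢ/Kᵢ = -0.362, so a root lies in (0, 1).
Newton–Raphson from ψ₁ = 0.5:
  ψ₁ = 0.500: g = -0.1093, g' = -0.459 → ψ₁ = 0.262
  ψ₁ = 0.262: g = 0.0120, g' = -0.593 → ψ₁ = 0.282
Converged at ψ₁ = 0.282.
Drum-1 compositions:
  1: x = 0.123, y = 0.413
  2: x = 0.438, y = 0.389
  3: x = 0.439, y = 0.198
Drum-2 feed = drum-1 vapor: z₂ = (0.4129, 0.3894, 0.1976).
Drum 2:
Rachford–Rice: g(ψ₂) = Σ zᵢ(Kᵢ−1)/(1+ψ₂(Kᵢ−1)) = 0.
g(0) = ΣzᵢKᵢ − 1 = 0.145 and g(1) = 1 − Σzᵢ/Kᵢ = -0.597, so a root lies in (0, 1).
Iterate (Newton) starting at ψ₂ = 0.5:
  ψ₂ = 0.500: g = -0.1472, g' = -0.584 → ψ₂ = 0.248
  ψ₂ = 0.248: g = -0.0062, g' = -0.560 → ψ₂ = 0.237
Converged at ψ₂ = 0.237.
  1: x = 0.327, y = 0.690
  2: x = 0.435, y = 0.243
  3: x = 0.238, y = 0.067

x_2 (drum 2) = 0.435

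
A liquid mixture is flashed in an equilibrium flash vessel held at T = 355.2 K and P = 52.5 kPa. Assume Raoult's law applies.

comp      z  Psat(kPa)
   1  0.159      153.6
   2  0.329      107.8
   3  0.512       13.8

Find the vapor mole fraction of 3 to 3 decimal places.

Raoult's law: Kᵢ = Pᵢˢᵃᵗ/P = Pᵢˢᵃᵗ/52.5.
  K_1 = 153.6/52.5 = 2.92571, K_2 = 107.8/52.5 = 2.05333, K_3 = 13.8/52.5 = 0.26286
Material balance + equilibrium reduce to Σ zᵢ(Kᵢ−1)/(1+V/F(Kᵢ−1)) = 0.
Feasibility: ΣzᵢKᵢ = 1.275, Σzᵢ/Kᵢ = 2.162 — both > 1, two phases present.
Newton iteration, V/F⁰ = 0.5:
  V/F = 0.500: g = -0.2147, g' = -1.007 → V/F = 0.287
  V/F = 0.287: g = -0.0153, g' = -0.907 → V/F = 0.270
Converged at V/F = 0.270.
Compositions from xᵢ = zᵢ/(1+V/F(Kᵢ−1)), yᵢ = Kᵢxᵢ:
  1: x = 0.105, y = 0.306
  2: x = 0.256, y = 0.526
  3: x = 0.639, y = 0.168

y_3 = 0.168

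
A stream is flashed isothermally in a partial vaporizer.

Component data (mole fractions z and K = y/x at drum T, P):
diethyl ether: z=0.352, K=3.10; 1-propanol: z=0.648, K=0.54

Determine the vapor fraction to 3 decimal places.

Binary case is linear: z₁(K₁−1)(1+ψ(K₂−1)) + z₂(K₂−1)(1+ψ(K₁−1)) = 0
⇒ ψ = [z₁(K₁−1)+z₂(K₂−1)] / [−(K₁−1)(K₂−1)] = 0.4411/0.9660 = 0.457

ψ = 0.457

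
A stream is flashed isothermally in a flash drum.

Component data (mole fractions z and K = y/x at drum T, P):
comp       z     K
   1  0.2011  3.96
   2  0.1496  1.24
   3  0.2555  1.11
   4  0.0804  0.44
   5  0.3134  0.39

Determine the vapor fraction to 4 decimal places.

Let ψ = V/F and solve Σ zᵢ(Kᵢ−1)/(1+ψ(Kᵢ−1)) = 0.
g(0) = ΣzᵢKᵢ − 1 = 0.4231 and g(1) = 1 − Σzᵢ/Kᵢ = -0.3879, so a root lies in (0, 1).
Iterate (Newton) starting at ψ = 0.36:
  ψ = 0.3600: g = 0.04690, g' = -0.6542 → ψ = 0.4317
  ψ = 0.4317: g = 0.00180, g' = -0.6082 → ψ = 0.4347
Converged at ψ = 0.4347.

ψ = 0.4347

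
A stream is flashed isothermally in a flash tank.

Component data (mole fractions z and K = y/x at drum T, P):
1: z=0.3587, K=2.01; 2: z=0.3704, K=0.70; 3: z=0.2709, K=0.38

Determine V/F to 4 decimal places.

Iterate (Newton) starting at V/F = 0.5:
  V/F = 0.5000: g = -0.13342, g' = -0.4264 → V/F = 0.1871
  V/F = 0.1871: g = -0.00302, g' = -0.4295 → V/F = 0.1801
Converged at V/F = 0.1801.

V/F = 0.1801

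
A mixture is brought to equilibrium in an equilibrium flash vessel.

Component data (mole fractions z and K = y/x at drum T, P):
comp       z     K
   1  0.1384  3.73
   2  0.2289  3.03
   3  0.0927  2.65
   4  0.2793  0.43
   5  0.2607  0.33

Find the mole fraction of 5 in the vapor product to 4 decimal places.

y_5 = 0.1278

Newton iteration, V/F⁰ = 0.57:
  V/F = 0.5700: g = -0.07636, g' = -0.9330 → V/F = 0.4882
  V/F = 0.4882: g = -0.00006, g' = -0.9376 → V/F = 0.4881
Converged at V/F = 0.4881.
Compositions from xᵢ = zᵢ/(1+V/F(Kᵢ−1)), yᵢ = Kᵢxᵢ:
  1: x = 0.0593, y = 0.2213
  2: x = 0.1150, y = 0.3484
  3: x = 0.0513, y = 0.1361
  4: x = 0.3870, y = 0.1664
  5: x = 0.3874, y = 0.1278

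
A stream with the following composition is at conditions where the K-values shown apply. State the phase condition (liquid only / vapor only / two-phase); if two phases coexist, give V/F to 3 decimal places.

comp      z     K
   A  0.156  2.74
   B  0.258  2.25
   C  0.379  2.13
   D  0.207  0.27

ΣzᵢKᵢ = 1.871; Σzᵢ/Kᵢ = 1.116.
Both exceed 1, so a two-phase solution exists.
Let ψ = V/F and solve Σ zᵢ(Kᵢ−1)/(1+ψ(Kᵢ−1)) = 0.
Newton–Raphson from ψ = 0.56:
  ψ = 0.560: g = 0.3339, g' = -0.758 → ψ = 1.000
  ψ = 1.000: g = -0.1162, g' = -1.762 → ψ = 0.934
  ψ = 0.934: g = -0.0145, g' = -1.359 → ψ = 0.923
Converged at ψ = 0.923.

two-phase, V/F = 0.923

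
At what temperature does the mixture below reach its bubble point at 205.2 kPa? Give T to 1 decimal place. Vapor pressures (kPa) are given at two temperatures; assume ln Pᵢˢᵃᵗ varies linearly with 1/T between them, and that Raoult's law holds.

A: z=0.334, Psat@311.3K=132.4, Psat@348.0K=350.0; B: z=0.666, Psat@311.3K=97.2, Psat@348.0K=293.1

Bubble-point temperature: ΣzᵢPᵢˢᵃᵗ(T) = P. Interpolate ln Pᵢˢᵃᵗ = aᵢ + bᵢ/T.
  T = 311.3 K: ΣzᵢPᵢˢᵃᵗ = 108.96 kPa
  T = 348.0 K: ΣzᵢPᵢˢᵃᵗ = 312.10 kPa
  T = 329.6 K: ΣzᵢPᵢˢᵃᵗ = 189.52 kPa
  T = 338.8 K: ΣzᵢPᵢˢᵃᵗ = 244.83 kPa
  T = 334.2 K: ΣzᵢPᵢˢᵃᵗ = 215.78 kPa
  T = 331.9 K: ΣzᵢPᵢˢᵃᵗ = 202.31 kPa
Interpolating between 331.9 K and 334.2 K gives T ≈ 332.4 K.

T = 332.4 K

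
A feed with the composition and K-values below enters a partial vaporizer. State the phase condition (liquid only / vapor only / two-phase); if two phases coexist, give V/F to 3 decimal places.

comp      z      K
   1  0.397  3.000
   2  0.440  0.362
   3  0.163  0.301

two-phase, V/F = 0.305

ΣzᵢKᵢ = 1.399; Σzᵢ/Kᵢ = 1.889.
Both exceed 1, so a two-phase solution exists.
Newton iteration, ψ⁰ = 0.62:
  ψ = 0.620: g = -0.3110, g' = -1.055 → ψ = 0.325
  ψ = 0.325: g = -0.0205, g' = -1.002 → ψ = 0.305
Converged at ψ = 0.305.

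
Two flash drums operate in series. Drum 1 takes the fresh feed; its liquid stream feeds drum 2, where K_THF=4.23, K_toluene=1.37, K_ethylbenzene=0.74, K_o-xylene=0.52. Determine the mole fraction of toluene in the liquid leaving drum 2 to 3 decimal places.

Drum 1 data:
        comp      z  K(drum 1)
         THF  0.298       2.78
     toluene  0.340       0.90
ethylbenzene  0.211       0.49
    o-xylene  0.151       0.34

x_toluene (drum 2) = 0.271

Drum 1:
Rachford–Rice: g(ψ₁) = Σ zᵢ(Kᵢ−1)/(1+ψ₁(Kᵢ−1)) = 0.
g(0) = ΣzᵢKᵢ − 1 = 0.289 and g(1) = 1 − Σzᵢ/Kᵢ = -0.360, so a root lies in (0, 1).
Iterate (Newton) starting at ψ₁ = 0.5:
  ψ₁ = 0.500: g = -0.0483, g' = -0.513 → ψ₁ = 0.406
  ψ₁ = 0.406: g = 0.0007, g' = -0.532 → ψ₁ = 0.407
Converged at ψ₁ = 0.407.
Drum-1 compositions:
  THF: x = 0.173, y = 0.480
  toluene: x = 0.354, y = 0.319
  ethylbenzene: x = 0.266, y = 0.130
  o-xylene: x = 0.206, y = 0.070
Drum-2 feed = drum-1 liquid: z₂ = (0.1728, 0.3544, 0.2663, 0.2065).
Drum 2:
Rachford–Rice: g(ψ₂) = Σ zᵢ(Kᵢ−1)/(1+ψ₂(Kᵢ−1)) = 0.
Feasibility: ΣzᵢKᵢ = 1.521, Σzᵢ/Kᵢ = 1.057 — both > 1, two phases present.
Newton iteration, ψ₂⁰ = 0.46:
  ψ₂ = 0.460: g = 0.1307, g' = -0.429 → ψ₂ = 0.765
  ψ₂ = 0.765: g = 0.0200, g' = -0.326 → ψ₂ = 0.826
  ψ₂ = 0.826: g = 0.0001, g' = -0.322 → ψ₂ = 0.827
Converged at ψ₂ = 0.827.
  THF: x = 0.047, y = 0.199
  toluene: x = 0.271, y = 0.372
  ethylbenzene: x = 0.339, y = 0.251
  o-xylene: x = 0.342, y = 0.178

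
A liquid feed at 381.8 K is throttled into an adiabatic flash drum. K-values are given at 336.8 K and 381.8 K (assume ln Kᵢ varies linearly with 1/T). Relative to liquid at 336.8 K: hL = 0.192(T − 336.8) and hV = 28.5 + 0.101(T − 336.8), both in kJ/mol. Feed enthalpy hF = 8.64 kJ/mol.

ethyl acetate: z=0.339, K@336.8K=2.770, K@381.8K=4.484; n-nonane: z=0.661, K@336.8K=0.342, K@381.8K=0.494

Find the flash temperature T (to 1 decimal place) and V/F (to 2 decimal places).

T = 347.8 K, V/F = 0.24

Adiabatic flash: solve Rachford–Rice at each trial T, then check hF = ψ·hV(T) + (1−ψ)·hL(T).
  T = 336.8 K: K = (2.770, 0.342), RR gives ψ = 0.142, H_out = 4.040 kJ/mol
  T = 381.8 K: K = (4.484, 0.494), RR gives ψ = 0.480, H_out = 20.360 kJ/mol
  T = 359.3 K: K = (3.578, 0.416), RR gives ψ = 0.324, H_out = 12.887 kJ/mol
  T = 348.1 K: K = (3.163, 0.378), RR gives ψ = 0.240, H_out = 8.758 kJ/mol
  T = 342.5 K: K = (2.965, 0.360), RR gives ψ = 0.193, H_out = 6.508 kJ/mol
  T = 345.3 K: K = (3.063, 0.369), RR gives ψ = 0.217, H_out = 7.652 kJ/mol
  T = 346.7 K: K = (3.113, 0.374), RR gives ψ = 0.229, H_out = 8.209 kJ/mol
Linear interpolation between T = 346.7 (H_out = 8.209) and T = 348.1 (H_out = 8.758) on hF = 8.64 gives T ≈ 347.8 K, at which ψ = 0.24.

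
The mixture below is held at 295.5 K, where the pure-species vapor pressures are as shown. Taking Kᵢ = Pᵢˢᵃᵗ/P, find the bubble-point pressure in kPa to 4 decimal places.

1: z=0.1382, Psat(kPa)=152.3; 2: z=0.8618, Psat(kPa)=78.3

At the bubble point ψ → 0, so ΣzᵢKᵢ = 1 with Kᵢ = Pᵢˢᵃᵗ/P ⇒ P = ΣzᵢPᵢˢᵃᵗ.
P = 0.1382·152.3 + 0.8618·78.3 = 88.5268 kPa

Pbub = 88.5268 kPa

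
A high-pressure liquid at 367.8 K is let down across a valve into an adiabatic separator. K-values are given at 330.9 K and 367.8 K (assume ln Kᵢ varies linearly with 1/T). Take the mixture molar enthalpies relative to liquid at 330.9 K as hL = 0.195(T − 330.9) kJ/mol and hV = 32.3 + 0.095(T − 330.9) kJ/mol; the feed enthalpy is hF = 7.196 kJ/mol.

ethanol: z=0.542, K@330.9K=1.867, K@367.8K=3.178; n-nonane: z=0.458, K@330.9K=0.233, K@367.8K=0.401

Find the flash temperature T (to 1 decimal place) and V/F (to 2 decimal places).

Adiabatic flash: solve Rachford–Rice at each trial T, then check hF = ψ·hV(T) + (1−ψ)·hL(T).
  T = 330.9 K: K = (1.867, 0.233), RR gives ψ = 0.178, H_out = 5.762 kJ/mol
  T = 367.8 K: K = (3.178, 0.401), RR gives ψ = 0.695, H_out = 27.067 kJ/mol
  T = 349.4 K: K = (2.472, 0.310), RR gives ψ = 0.475, H_out = 18.063 kJ/mol
  T = 340.1 K: K = (2.155, 0.270), RR gives ψ = 0.346, H_out = 12.640 kJ/mol
  T = 335.5 K: K = (2.008, 0.251), RR gives ψ = 0.269, H_out = 9.466 kJ/mol
  T = 333.2 K: K = (1.937, 0.242), RR gives ψ = 0.226, H_out = 7.693 kJ/mol
Linear interpolation between T = 330.9 (H_out = 5.762) and T = 333.2 (H_out = 7.693) on hF = 7.196 gives T ≈ 332.6 K, at which ψ = 0.21.

T = 332.6 K, V/F = 0.21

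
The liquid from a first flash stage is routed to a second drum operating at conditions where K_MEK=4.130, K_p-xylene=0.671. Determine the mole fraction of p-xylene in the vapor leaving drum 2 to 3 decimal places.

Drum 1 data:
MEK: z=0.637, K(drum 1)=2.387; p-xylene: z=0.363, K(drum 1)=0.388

Drum 1:
Rachford–Rice: g(ψ₁) = Σ zᵢ(Kᵢ−1)/(1+ψ₁(Kᵢ−1)) = 0.
Feasibility: ΣzᵢKᵢ = 1.661, Σzᵢ/Kᵢ = 1.202 — both > 1, two phases present.
Newton–Raphson from ψ₁ = 0.5:
  ψ₁ = 0.500: g = 0.2016, g' = -0.710 → ψ₁ = 0.784
  ψ₁ = 0.784: g = -0.0039, g' = -0.784 → ψ₁ = 0.779
Converged at ψ₁ = 0.779.
Drum-1 compositions:
  MEK: x = 0.306, y = 0.731
  p-xylene: x = 0.694, y = 0.269
Drum-2 feed = drum-1 liquid: z₂ = (0.3062, 0.6938).
Drum 2:
Material balance + equilibrium reduce to Σ zᵢ(Kᵢ−1)/(1+ψ₂(Kᵢ−1)) = 0.
Feasibility: ΣzᵢKᵢ = 1.730, Σzᵢ/Kᵢ = 1.108 — both > 1, two phases present.
Binary case is linear: z₁(K₁−1)(1+ψ₂(K₂−1)) + z₂(K₂−1)(1+ψ₂(K₁−1)) = 0
⇒ ψ₂ = [z₁(K₁−1)+z₂(K₂−1)] / [−(K₁−1)(K₂−1)] = 0.7300/1.0298 = 0.709
  MEK: x = 0.095, y = 0.393
  p-xylene: x = 0.905, y = 0.607

y_p-xylene (drum 2) = 0.607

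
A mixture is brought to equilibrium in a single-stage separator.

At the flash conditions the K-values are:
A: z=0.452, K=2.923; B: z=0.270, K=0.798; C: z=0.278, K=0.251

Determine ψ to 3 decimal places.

Material balance + equilibrium reduce to Σ zᵢ(Kᵢ−1)/(1+ψ(Kᵢ−1)) = 0.
Check two-phase: ΣzᵢKᵢ = 1.606 > 1 and Σzᵢ/Kᵢ = 1.601 > 1, so g(0) = 0.606 > 0 and g(1) = -0.601 < 0.
Iterate (Newton) starting at ψ = 0.69:
  ψ = 0.690: g = -0.1208, g' = -0.992 → ψ = 0.568
  ψ = 0.568: g = -0.0088, g' = -0.868 → ψ = 0.558
Converged at ψ = 0.558.

ψ = 0.558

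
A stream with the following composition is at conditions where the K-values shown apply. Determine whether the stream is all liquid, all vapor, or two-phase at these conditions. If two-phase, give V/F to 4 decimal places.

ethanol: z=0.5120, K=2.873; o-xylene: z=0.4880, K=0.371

ΣzᵢKᵢ = 1.6520; Σzᵢ/Kᵢ = 1.4936.
Both exceed 1, so a two-phase solution exists.
Binary case is linear: z₁(K₁−1)(1+ψ(K₂−1)) + z₂(K₂−1)(1+ψ(K₁−1)) = 0
⇒ ψ = [z₁(K₁−1)+z₂(K₂−1)] / [−(K₁−1)(K₂−1)] = 0.65202/1.17812 = 0.5534

two-phase, V/F = 0.5534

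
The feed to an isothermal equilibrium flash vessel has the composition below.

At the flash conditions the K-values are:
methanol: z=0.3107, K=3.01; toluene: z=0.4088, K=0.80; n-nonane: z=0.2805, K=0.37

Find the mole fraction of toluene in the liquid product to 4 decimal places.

Material balance + equilibrium reduce to Σ zᵢ(Kᵢ−1)/(1+V/F(Kᵢ−1)) = 0.
g(0) = ΣzᵢKᵢ − 1 = 0.3660 and g(1) = 1 − Σzᵢ/Kᵢ = -0.3723, so a root lies in (0, 1).
Newton–Raphson from V/F = 0.69:
  V/F = 0.6900: g = -0.14581, g' = -0.5907 → V/F = 0.4432
  V/F = 0.4432: g = -0.00458, g' = -0.5851 → V/F = 0.4353
  V/F = 0.4353: g = 0.00001, g' = -0.5880 → V/F = 0.4354
Converged at V/F = 0.4354.
Compositions from xᵢ = zᵢ/(1+V/F(Kᵢ−1)), yᵢ = Kᵢxᵢ:
  methanol: x = 0.1657, y = 0.4988
  toluene: x = 0.4478, y = 0.3582
  n-nonane: x = 0.3865, y = 0.1430

x_toluene = 0.4478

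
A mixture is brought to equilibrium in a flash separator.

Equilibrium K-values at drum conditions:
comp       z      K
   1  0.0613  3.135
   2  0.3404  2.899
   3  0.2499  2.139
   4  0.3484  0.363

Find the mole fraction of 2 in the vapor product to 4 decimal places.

Newton–Raphson from β = 0.5:
  β = 0.5000: g = 0.25059, g' = -0.8244 → β = 0.8040
  β = 0.8040: g = -0.00232, g' = -0.9124 → β = 0.8014
Converged at β = 0.8014.
Compositions from xᵢ = zᵢ/(1+β(Kᵢ−1)), yᵢ = Kᵢxᵢ:
  1: x = 0.0226, y = 0.0709
  2: x = 0.1350, y = 0.3913
  3: x = 0.1306, y = 0.2794
  4: x = 0.7118, y = 0.2584

y_2 = 0.3913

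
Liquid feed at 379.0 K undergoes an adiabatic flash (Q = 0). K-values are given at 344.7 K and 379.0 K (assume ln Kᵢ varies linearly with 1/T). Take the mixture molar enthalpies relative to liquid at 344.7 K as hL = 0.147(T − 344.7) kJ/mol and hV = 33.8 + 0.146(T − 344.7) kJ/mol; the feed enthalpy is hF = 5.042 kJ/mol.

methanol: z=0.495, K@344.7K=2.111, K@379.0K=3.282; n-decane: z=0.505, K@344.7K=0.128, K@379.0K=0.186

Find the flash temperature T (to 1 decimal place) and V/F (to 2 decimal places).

T = 346.8 K, V/F = 0.14

Adiabatic flash: solve Rachford–Rice at each trial T, then check hF = ψ·hV(T) + (1−ψ)·hL(T).
  T = 344.7 K: K = (2.111, 0.128), RR gives ψ = 0.113, H_out = 3.823 kJ/mol
  T = 379.0 K: K = (3.282, 0.186), RR gives ψ = 0.387, H_out = 18.103 kJ/mol
  T = 361.9 K: K = (2.662, 0.156), RR gives ψ = 0.282, H_out = 12.068 kJ/mol
  T = 353.3 K: K = (2.377, 0.142), RR gives ψ = 0.210, H_out = 8.356 kJ/mol
  T = 349.0 K: K = (2.242, 0.135), RR gives ψ = 0.165, H_out = 6.220 kJ/mol
  T = 346.9 K: K = (2.177, 0.131), RR gives ψ = 0.141, H_out = 5.087 kJ/mol
Linear interpolation between T = 344.7 (H_out = 3.823) and T = 346.9 (H_out = 5.087) on hF = 5.042 gives T ≈ 346.8 K, at which ψ = 0.14.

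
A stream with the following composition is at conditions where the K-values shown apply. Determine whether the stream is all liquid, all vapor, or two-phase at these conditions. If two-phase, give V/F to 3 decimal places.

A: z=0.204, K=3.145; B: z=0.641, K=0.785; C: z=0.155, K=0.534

two-phase, V/F = 0.389

ΣzᵢKᵢ = 1.228; Σzᵢ/Kᵢ = 1.172.
Both exceed 1, so a two-phase solution exists.
Rachford–Rice: g(ψ) = Σ zᵢ(Kᵢ−1)/(1+ψ(Kᵢ−1)) = 0.
Newton–Raphson from ψ = 0.61:
  ψ = 0.610: g = -0.0700, g' = -0.281 → ψ = 0.361
  ψ = 0.361: g = 0.0103, g' = -0.382 → ψ = 0.388
  ψ = 0.388: g = 0.0002, g' = -0.365 → ψ = 0.389
Converged at ψ = 0.389.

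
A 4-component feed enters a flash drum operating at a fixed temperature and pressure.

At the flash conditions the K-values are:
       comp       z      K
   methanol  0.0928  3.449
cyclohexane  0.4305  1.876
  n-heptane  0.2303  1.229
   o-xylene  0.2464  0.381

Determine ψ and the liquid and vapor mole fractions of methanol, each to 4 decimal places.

ψ = 0.8701, x_methanol = 0.0296, y_methanol = 0.1022

Material balance + equilibrium reduce to Σ zᵢ(Kᵢ−1)/(1+ψ(Kᵢ−1)) = 0.
Check two-phase: ΣzᵢKᵢ = 1.5046 > 1 and Σzᵢ/Kᵢ = 1.0905 > 1, so g(0) = 0.5046 > 0 and g(1) = -0.0905 < 0.
Iterate (Newton) starting at ψ = 0.61:
  ψ = 0.6100: g = 0.13814, g' = -0.4828 → ψ = 0.8961
  ψ = 0.8961: g = -0.01633, g' = -0.6426 → ψ = 0.8707
  ψ = 0.8707: g = -0.00035, g' = -0.6156 → ψ = 0.8701
Converged at ψ = 0.8701.
Compositions from xᵢ = zᵢ/(1+ψ(Kᵢ−1)), yᵢ = Kᵢxᵢ:
  methanol: x = 0.0296, y = 0.1022
  cyclohexane: x = 0.2443, y = 0.4583
  n-heptane: x = 0.1920, y = 0.2360
  o-xylene: x = 0.5340, y = 0.2035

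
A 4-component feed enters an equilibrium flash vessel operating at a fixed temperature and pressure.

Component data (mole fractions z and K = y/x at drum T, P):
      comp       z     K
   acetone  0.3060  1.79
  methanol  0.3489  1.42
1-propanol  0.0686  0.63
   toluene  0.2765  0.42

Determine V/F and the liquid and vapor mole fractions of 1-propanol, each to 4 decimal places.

Newton iteration, V/F⁰ = 0.5:
  V/F = 0.5000: g = 0.03738, g' = -0.3388 → V/F = 0.6103
  V/F = 0.6103: g = -0.00129, g' = -0.3645 → V/F = 0.6068
Converged at V/F = 0.6068.
Compositions from xᵢ = zᵢ/(1+V/F(Kᵢ−1)), yᵢ = Kᵢxᵢ:
  acetone: x = 0.2068, y = 0.3703
  methanol: x = 0.2780, y = 0.3948
  1-propanol: x = 0.0885, y = 0.0557
  toluene: x = 0.4267, y = 0.1792

V/F = 0.6068, x_1-propanol = 0.0885, y_1-propanol = 0.0557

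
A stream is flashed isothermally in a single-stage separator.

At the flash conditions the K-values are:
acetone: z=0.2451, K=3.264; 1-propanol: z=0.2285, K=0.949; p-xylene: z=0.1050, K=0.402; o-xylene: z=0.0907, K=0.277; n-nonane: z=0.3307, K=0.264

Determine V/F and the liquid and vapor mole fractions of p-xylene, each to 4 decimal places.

V/F = 0.1369, x_p-xylene = 0.1144, y_p-xylene = 0.0460

Rachford–Rice: g(V/F) = Σ zᵢ(Kᵢ−1)/(1+V/F(Kᵢ−1)) = 0.
Check two-phase: ΣzᵢKᵢ = 1.1715 > 1 and Σzᵢ/Kᵢ = 2.1572 > 1, so g(0) = 0.1715 > 0 and g(1) = -1.1572 < 0.
Newton iteration, V/F⁰ = 0.5:
  V/F = 0.5000: g = -0.32908, g' = -0.9182 → V/F = 0.1416
  V/F = 0.1416: g = -0.00492, g' = -1.0479 → V/F = 0.1369
Converged at V/F = 0.1369.
Compositions from xᵢ = zᵢ/(1+V/F(Kᵢ−1)), yᵢ = Kᵢxᵢ:
  acetone: x = 0.1871, y = 0.6107
  1-propanol: x = 0.2301, y = 0.2184
  p-xylene: x = 0.1144, y = 0.0460
  o-xylene: x = 0.1007, y = 0.0279
  n-nonane: x = 0.3678, y = 0.0971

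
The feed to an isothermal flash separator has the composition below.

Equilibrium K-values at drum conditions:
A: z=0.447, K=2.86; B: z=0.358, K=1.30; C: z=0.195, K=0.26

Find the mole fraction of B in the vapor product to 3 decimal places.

Material balance + equilibrium reduce to Σ zᵢ(Kᵢ−1)/(1+V/F(Kᵢ−1)) = 0.
g(0) = ΣzᵢKᵢ − 1 = 0.795 and g(1) = 1 − Σzᵢ/Kᵢ = -0.182, so a root lies in (0, 1).
Newton–Raphson from V/F = 0.59:
  V/F = 0.590: g = 0.2315, g' = -0.711 → V/F = 0.916
  V/F = 0.916: g = -0.0556, g' = -1.258 → V/F = 0.871
  V/F = 0.871: g = -0.0039, g' = -1.092 → V/F = 0.868
Converged at V/F = 0.868.
Compositions from xᵢ = zᵢ/(1+V/F(Kᵢ−1)), yᵢ = Kᵢxᵢ:
  A: x = 0.171, y = 0.489
  B: x = 0.284, y = 0.369
  C: x = 0.545, y = 0.142

y_B = 0.369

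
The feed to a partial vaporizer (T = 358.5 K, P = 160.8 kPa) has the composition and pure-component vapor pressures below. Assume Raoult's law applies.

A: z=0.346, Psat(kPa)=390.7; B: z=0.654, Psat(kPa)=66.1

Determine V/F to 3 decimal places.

Raoult's law: Kᵢ = Pᵢˢᵃᵗ/P = Pᵢˢᵃᵗ/160.8.
  K_A = 390.7/160.8 = 2.42973, K_B = 66.1/160.8 = 0.41107
Material balance + equilibrium reduce to Σ zᵢ(Kᵢ−1)/(1+V/F(Kᵢ−1)) = 0.
Feasibility: ΣzᵢKᵢ = 1.110, Σzᵢ/Kᵢ = 1.733 — both > 1, two phases present.
Newton iteration, V/F⁰ = 0.68:
  V/F = 0.680: g = -0.3916, g' = -0.813 → V/F = 0.198
  V/F = 0.198: g = -0.0506, g' = -0.720 → V/F = 0.128
  V/F = 0.128: g = 0.0017, g' = -0.771 → V/F = 0.130
Converged at V/F = 0.130.

V/F = 0.130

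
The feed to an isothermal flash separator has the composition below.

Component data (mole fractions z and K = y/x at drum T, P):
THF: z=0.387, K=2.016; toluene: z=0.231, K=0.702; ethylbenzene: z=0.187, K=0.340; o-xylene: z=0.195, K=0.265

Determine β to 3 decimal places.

Let β = V/F and solve Σ zᵢ(Kᵢ−1)/(1+β(Kᵢ−1)) = 0.
Feasibility: ΣzᵢKᵢ = 1.058, Σzᵢ/Kᵢ = 1.807 — both > 1, two phases present.
Newton–Raphson from β = 0.37:
  β = 0.370: g = -0.1518, g' = -0.578 → β = 0.108
  β = 0.108: g = -0.0051, g' = -0.565 → β = 0.098
Converged at β = 0.098.

β = 0.098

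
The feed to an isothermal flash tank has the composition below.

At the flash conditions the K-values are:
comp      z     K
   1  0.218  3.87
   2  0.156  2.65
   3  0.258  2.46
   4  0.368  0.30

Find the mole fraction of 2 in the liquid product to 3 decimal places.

Let ψ = V/F and solve Σ zᵢ(Kᵢ−1)/(1+ψ(Kᵢ−1)) = 0.
Check two-phase: ΣzᵢKᵢ = 2.002 > 1 and Σzᵢ/Kᵢ = 1.447 > 1, so g(0) = 1.002 > 0 and g(1) = -0.447 < 0.
Newton iteration, ψ⁰ = 0.31:
  ψ = 0.310: g = 0.4317, g' = -1.243 → ψ = 0.657
  ψ = 0.657: g = 0.0555, g' = -1.075 → ψ = 0.709
  ψ = 0.709: g = -0.0013, g' = -1.128 → ψ = 0.708
Converged at ψ = 0.708.
Compositions from xᵢ = zᵢ/(1+ψ(Kᵢ−1)), yᵢ = Kᵢxᵢ:
  1: x = 0.072, y = 0.278
  2: x = 0.072, y = 0.191
  3: x = 0.127, y = 0.312
  4: x = 0.729, y = 0.219

x_2 = 0.072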